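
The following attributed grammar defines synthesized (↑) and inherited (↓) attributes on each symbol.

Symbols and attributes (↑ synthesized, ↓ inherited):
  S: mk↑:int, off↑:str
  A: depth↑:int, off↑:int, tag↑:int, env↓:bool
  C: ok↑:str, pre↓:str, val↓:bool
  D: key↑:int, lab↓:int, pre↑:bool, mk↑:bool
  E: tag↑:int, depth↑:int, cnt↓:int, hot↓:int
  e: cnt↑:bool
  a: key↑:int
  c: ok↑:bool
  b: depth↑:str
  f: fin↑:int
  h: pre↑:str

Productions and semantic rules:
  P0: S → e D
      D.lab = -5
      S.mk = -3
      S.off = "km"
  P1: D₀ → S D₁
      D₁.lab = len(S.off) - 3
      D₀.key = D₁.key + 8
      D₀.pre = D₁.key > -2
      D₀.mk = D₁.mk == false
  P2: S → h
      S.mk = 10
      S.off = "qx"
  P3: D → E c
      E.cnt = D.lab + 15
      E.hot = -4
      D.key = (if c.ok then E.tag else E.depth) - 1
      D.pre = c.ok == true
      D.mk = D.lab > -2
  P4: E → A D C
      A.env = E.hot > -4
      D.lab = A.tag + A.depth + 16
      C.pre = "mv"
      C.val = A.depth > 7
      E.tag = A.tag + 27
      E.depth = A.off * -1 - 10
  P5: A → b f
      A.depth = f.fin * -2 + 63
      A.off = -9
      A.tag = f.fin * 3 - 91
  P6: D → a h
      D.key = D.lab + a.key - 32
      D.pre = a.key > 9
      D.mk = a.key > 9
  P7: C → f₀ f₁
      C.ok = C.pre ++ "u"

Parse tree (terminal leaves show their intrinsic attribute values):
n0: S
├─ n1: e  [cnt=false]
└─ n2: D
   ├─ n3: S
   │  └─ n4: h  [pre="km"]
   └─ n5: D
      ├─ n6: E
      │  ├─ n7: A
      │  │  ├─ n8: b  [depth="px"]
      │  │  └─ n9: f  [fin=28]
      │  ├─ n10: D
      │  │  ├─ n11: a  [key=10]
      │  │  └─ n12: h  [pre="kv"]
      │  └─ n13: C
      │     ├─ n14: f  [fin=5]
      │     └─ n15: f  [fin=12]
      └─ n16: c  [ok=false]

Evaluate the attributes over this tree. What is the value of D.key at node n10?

-6

1. n1.cnt = false  [terminal]
2. n2.lab = -5  [-5]
3. n4.pre = "km"  [terminal]
4. n3.mk = 10  [10]
5. n3.off = "qx"  ["qx"]
6. n5.lab = -1  [len(S.off) - 3]
7. n6.cnt = 14  [D.lab + 15]
8. n6.hot = -4  [-4]
9. n7.env = false  [E.hot > -4]
10. n8.depth = "px"  [terminal]
11. n9.fin = 28  [terminal]
12. n7.depth = 7  [f.fin * -2 + 63]
13. n7.off = -9  [-9]
14. n7.tag = -7  [f.fin * 3 - 91]
15. n10.lab = 16  [A.tag + A.depth + 16]
16. n11.key = 10  [terminal]
17. n12.pre = "kv"  [terminal]
18. n10.key = -6  [D.lab + a.key - 32]
19. n10.pre = true  [a.key > 9]
20. n10.mk = true  [a.key > 9]
21. n13.pre = "mv"  ["mv"]
22. n13.val = false  [A.depth > 7]
23. n14.fin = 5  [terminal]
24. n15.fin = 12  [terminal]
25. n13.ok = "mvu"  [C.pre ++ "u"]
26. n6.tag = 20  [A.tag + 27]
27. n6.depth = -1  [A.off * -1 - 10]
28. n16.ok = false  [terminal]
29. n5.key = -2  [(if c.ok then E.tag else E.depth) - 1]
30. n5.pre = false  [c.ok == true]
31. n5.mk = true  [D.lab > -2]
32. n2.key = 6  [D₁.key + 8]
33. n2.pre = false  [D₁.key > -2]
34. n2.mk = false  [D₁.mk == false]
35. n0.mk = -3  [-3]
36. n0.off = "km"  ["km"]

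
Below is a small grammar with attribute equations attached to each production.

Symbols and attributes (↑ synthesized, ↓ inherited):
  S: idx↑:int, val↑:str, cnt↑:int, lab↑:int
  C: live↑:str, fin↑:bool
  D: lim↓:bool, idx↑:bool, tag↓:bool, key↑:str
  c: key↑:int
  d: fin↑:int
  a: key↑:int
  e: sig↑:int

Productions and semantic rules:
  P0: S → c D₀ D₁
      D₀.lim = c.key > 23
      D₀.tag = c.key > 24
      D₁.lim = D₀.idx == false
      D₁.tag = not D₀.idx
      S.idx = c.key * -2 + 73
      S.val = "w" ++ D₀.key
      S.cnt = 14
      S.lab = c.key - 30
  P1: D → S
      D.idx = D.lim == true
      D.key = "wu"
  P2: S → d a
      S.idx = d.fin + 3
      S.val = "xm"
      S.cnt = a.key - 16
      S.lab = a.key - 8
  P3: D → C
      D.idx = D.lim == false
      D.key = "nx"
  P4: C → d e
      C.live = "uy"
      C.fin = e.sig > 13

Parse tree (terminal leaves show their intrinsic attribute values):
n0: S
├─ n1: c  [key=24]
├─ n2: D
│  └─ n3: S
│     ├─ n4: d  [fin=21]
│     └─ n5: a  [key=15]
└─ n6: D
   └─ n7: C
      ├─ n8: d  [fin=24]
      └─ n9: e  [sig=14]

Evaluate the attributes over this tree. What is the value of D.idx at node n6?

true

1. n1.key = 24  [terminal]
2. n2.lim = true  [c.key > 23]
3. n2.tag = false  [c.key > 24]
4. n4.fin = 21  [terminal]
5. n5.key = 15  [terminal]
6. n3.idx = 24  [d.fin + 3]
7. n3.val = "xm"  ["xm"]
8. n3.cnt = -1  [a.key - 16]
9. n3.lab = 7  [a.key - 8]
10. n2.idx = true  [D.lim == true]
11. n2.key = "wu"  ["wu"]
12. n6.lim = false  [D₀.idx == false]
13. n6.tag = false  [not D₀.idx]
14. n8.fin = 24  [terminal]
15. n9.sig = 14  [terminal]
16. n7.live = "uy"  ["uy"]
17. n7.fin = true  [e.sig > 13]
18. n6.idx = true  [D.lim == false]
19. n6.key = "nx"  ["nx"]
20. n0.idx = 25  [c.key * -2 + 73]
21. n0.val = "wwu"  ["w" ++ D₀.key]
22. n0.cnt = 14  [14]
23. n0.lab = -6  [c.key - 30]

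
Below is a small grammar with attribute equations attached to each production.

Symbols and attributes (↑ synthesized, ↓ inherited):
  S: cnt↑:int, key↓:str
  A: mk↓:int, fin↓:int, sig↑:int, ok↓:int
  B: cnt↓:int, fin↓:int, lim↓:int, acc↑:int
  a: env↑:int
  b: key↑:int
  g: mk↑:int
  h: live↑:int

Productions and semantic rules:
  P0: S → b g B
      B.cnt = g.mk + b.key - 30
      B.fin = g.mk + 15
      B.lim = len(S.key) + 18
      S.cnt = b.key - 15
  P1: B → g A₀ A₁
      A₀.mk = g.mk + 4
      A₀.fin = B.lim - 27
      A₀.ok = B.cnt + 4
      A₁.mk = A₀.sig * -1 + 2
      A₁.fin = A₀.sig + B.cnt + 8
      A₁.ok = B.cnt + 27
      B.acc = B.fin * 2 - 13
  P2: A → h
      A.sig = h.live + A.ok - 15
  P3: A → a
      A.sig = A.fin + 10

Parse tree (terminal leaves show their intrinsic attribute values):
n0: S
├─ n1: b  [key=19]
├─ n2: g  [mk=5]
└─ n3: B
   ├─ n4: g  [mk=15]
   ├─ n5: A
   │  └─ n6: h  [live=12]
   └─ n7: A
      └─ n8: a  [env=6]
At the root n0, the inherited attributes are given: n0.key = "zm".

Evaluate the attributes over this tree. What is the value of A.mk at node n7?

1. n0.key = "zm"  [given at root]
2. n1.key = 19  [terminal]
3. n2.mk = 5  [terminal]
4. n3.cnt = -6  [g.mk + b.key - 30]
5. n3.fin = 20  [g.mk + 15]
6. n3.lim = 20  [len(S.key) + 18]
7. n4.mk = 15  [terminal]
8. n5.mk = 19  [g.mk + 4]
9. n5.fin = -7  [B.lim - 27]
10. n5.ok = -2  [B.cnt + 4]
11. n6.live = 12  [terminal]
12. n5.sig = -5  [h.live + A.ok - 15]
13. n7.mk = 7  [A₀.sig * -1 + 2]
14. n7.fin = -3  [A₀.sig + B.cnt + 8]
15. n7.ok = 21  [B.cnt + 27]
16. n8.env = 6  [terminal]
17. n7.sig = 7  [A.fin + 10]
18. n3.acc = 27  [B.fin * 2 - 13]
19. n0.cnt = 4  [b.key - 15]

7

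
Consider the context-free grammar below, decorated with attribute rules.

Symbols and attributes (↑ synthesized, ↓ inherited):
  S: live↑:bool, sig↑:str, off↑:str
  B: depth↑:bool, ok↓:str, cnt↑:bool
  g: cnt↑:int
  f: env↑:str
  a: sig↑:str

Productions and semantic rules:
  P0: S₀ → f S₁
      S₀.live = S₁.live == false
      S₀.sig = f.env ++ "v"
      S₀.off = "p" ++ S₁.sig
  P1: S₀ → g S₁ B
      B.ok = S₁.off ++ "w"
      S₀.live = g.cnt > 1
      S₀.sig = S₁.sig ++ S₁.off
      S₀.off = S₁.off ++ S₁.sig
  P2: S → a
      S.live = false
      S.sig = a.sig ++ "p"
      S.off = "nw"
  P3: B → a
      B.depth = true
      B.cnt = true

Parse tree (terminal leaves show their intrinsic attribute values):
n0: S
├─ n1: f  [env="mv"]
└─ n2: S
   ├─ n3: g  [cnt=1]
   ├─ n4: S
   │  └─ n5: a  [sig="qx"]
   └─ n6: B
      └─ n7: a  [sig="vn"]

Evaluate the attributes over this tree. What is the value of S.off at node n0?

1. n1.env = "mv"  [terminal]
2. n3.cnt = 1  [terminal]
3. n5.sig = "qx"  [terminal]
4. n4.live = false  [false]
5. n4.sig = "qxp"  [a.sig ++ "p"]
6. n4.off = "nw"  ["nw"]
7. n6.ok = "nww"  [S₁.off ++ "w"]
8. n7.sig = "vn"  [terminal]
9. n6.depth = true  [true]
10. n6.cnt = true  [true]
11. n2.live = false  [g.cnt > 1]
12. n2.sig = "qxpnw"  [S₁.sig ++ S₁.off]
13. n2.off = "nwqxp"  [S₁.off ++ S₁.sig]
14. n0.live = true  [S₁.live == false]
15. n0.sig = "mvv"  [f.env ++ "v"]
16. n0.off = "pqxpnw"  ["p" ++ S₁.sig]

"pqxpnw"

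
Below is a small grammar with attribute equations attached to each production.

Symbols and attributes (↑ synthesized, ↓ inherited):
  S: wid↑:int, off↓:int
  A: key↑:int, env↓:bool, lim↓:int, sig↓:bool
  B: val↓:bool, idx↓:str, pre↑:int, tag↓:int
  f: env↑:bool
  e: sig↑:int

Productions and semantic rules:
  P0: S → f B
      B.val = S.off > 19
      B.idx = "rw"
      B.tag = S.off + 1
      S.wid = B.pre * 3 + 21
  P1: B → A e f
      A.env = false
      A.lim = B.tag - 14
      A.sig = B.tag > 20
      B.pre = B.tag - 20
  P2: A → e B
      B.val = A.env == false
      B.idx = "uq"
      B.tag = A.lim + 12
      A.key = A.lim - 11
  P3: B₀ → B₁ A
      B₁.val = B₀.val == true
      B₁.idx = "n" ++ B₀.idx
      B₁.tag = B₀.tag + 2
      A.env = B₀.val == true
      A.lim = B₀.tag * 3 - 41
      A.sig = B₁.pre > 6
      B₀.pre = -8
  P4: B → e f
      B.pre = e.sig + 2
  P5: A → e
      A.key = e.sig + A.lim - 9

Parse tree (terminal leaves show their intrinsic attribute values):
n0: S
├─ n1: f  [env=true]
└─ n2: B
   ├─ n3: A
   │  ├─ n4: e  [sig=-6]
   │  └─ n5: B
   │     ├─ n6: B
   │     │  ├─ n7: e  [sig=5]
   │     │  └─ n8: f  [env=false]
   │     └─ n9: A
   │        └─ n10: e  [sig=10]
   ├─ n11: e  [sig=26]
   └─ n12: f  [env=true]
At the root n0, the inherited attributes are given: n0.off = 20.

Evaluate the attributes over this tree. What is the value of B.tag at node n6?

21

1. n0.off = 20  [given at root]
2. n1.env = true  [terminal]
3. n2.val = true  [S.off > 19]
4. n2.idx = "rw"  ["rw"]
5. n2.tag = 21  [S.off + 1]
6. n3.env = false  [false]
7. n3.lim = 7  [B.tag - 14]
8. n3.sig = true  [B.tag > 20]
9. n4.sig = -6  [terminal]
10. n5.val = true  [A.env == false]
11. n5.idx = "uq"  ["uq"]
12. n5.tag = 19  [A.lim + 12]
13. n6.val = true  [B₀.val == true]
14. n6.idx = "nuq"  ["n" ++ B₀.idx]
15. n6.tag = 21  [B₀.tag + 2]
16. n7.sig = 5  [terminal]
17. n8.env = false  [terminal]
18. n6.pre = 7  [e.sig + 2]
19. n9.env = true  [B₀.val == true]
20. n9.lim = 16  [B₀.tag * 3 - 41]
21. n9.sig = true  [B₁.pre > 6]
22. n10.sig = 10  [terminal]
23. n9.key = 17  [e.sig + A.lim - 9]
24. n5.pre = -8  [-8]
25. n3.key = -4  [A.lim - 11]
26. n11.sig = 26  [terminal]
27. n12.env = true  [terminal]
28. n2.pre = 1  [B.tag - 20]
29. n0.wid = 24  [B.pre * 3 + 21]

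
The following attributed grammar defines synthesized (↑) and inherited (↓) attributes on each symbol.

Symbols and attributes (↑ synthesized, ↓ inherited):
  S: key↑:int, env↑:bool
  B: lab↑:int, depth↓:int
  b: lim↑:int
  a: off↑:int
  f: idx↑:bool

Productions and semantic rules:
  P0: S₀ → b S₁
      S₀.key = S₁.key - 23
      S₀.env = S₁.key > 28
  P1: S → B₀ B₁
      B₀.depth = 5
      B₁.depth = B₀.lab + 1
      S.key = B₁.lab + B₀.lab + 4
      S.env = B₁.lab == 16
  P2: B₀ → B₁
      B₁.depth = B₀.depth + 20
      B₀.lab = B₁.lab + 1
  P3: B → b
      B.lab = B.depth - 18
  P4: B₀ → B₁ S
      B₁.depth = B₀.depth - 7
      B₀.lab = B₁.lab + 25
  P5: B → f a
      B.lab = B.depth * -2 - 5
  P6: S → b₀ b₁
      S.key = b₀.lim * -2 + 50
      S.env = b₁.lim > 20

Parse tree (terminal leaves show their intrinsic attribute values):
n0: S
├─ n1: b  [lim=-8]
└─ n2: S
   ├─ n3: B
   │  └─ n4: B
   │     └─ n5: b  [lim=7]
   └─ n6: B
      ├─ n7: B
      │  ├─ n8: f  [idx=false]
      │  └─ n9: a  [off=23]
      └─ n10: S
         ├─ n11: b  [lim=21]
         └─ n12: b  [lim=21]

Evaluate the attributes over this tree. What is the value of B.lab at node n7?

1. n1.lim = -8  [terminal]
2. n3.depth = 5  [5]
3. n4.depth = 25  [B₀.depth + 20]
4. n5.lim = 7  [terminal]
5. n4.lab = 7  [B.depth - 18]
6. n3.lab = 8  [B₁.lab + 1]
7. n6.depth = 9  [B₀.lab + 1]
8. n7.depth = 2  [B₀.depth - 7]
9. n8.idx = false  [terminal]
10. n9.off = 23  [terminal]
11. n7.lab = -9  [B.depth * -2 - 5]
12. n11.lim = 21  [terminal]
13. n12.lim = 21  [terminal]
14. n10.key = 8  [b₀.lim * -2 + 50]
15. n10.env = true  [b₁.lim > 20]
16. n6.lab = 16  [B₁.lab + 25]
17. n2.key = 28  [B₁.lab + B₀.lab + 4]
18. n2.env = true  [B₁.lab == 16]
19. n0.key = 5  [S₁.key - 23]
20. n0.env = false  [S₁.key > 28]

-9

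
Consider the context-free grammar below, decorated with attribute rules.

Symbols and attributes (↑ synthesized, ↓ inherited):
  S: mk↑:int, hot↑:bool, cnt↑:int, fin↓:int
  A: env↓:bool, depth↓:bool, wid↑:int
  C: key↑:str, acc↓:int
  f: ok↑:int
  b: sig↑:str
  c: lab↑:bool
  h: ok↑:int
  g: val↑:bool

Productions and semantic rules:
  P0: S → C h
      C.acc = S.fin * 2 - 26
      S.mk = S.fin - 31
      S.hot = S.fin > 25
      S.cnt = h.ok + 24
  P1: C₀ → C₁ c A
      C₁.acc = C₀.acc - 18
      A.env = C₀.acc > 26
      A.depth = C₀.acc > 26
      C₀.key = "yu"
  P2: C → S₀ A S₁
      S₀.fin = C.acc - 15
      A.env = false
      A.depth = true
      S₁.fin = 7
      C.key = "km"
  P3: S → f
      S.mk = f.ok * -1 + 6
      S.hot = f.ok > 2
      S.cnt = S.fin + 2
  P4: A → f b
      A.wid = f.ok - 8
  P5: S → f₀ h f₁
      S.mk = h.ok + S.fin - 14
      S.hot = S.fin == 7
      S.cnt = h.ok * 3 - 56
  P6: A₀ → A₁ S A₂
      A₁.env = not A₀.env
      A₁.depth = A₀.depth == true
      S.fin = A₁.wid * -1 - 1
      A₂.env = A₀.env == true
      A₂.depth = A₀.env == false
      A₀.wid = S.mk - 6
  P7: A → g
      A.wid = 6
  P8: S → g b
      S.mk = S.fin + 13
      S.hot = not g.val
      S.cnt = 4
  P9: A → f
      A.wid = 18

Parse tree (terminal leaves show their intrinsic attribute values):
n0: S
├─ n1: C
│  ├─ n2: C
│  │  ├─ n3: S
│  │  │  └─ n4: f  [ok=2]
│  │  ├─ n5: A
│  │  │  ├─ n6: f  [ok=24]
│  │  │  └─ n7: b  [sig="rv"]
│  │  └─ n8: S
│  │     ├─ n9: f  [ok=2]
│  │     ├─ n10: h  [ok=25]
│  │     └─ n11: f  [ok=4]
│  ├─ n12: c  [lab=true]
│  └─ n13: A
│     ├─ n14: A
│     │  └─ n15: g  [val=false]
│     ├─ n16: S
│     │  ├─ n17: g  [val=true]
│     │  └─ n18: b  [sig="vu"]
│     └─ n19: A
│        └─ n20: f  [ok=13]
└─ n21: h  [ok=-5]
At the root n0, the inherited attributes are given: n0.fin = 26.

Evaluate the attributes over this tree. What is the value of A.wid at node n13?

0

1. n0.fin = 26  [given at root]
2. n1.acc = 26  [S.fin * 2 - 26]
3. n2.acc = 8  [C₀.acc - 18]
4. n3.fin = -7  [C.acc - 15]
5. n4.ok = 2  [terminal]
6. n3.mk = 4  [f.ok * -1 + 6]
7. n3.hot = false  [f.ok > 2]
8. n3.cnt = -5  [S.fin + 2]
9. n5.env = false  [false]
10. n5.depth = true  [true]
11. n6.ok = 24  [terminal]
12. n7.sig = "rv"  [terminal]
13. n5.wid = 16  [f.ok - 8]
14. n8.fin = 7  [7]
15. n9.ok = 2  [terminal]
16. n10.ok = 25  [terminal]
17. n11.ok = 4  [terminal]
18. n8.mk = 18  [h.ok + S.fin - 14]
19. n8.hot = true  [S.fin == 7]
20. n8.cnt = 19  [h.ok * 3 - 56]
21. n2.key = "km"  ["km"]
22. n12.lab = true  [terminal]
23. n13.env = false  [C₀.acc > 26]
24. n13.depth = false  [C₀.acc > 26]
25. n14.env = true  [not A₀.env]
26. n14.depth = false  [A₀.depth == true]
27. n15.val = false  [terminal]
28. n14.wid = 6  [6]
29. n16.fin = -7  [A₁.wid * -1 - 1]
30. n17.val = true  [terminal]
31. n18.sig = "vu"  [terminal]
32. n16.mk = 6  [S.fin + 13]
33. n16.hot = false  [not g.val]
34. n16.cnt = 4  [4]
35. n19.env = false  [A₀.env == true]
36. n19.depth = true  [A₀.env == false]
37. n20.ok = 13  [terminal]
38. n19.wid = 18  [18]
39. n13.wid = 0  [S.mk - 6]
40. n1.key = "yu"  ["yu"]
41. n21.ok = -5  [terminal]
42. n0.mk = -5  [S.fin - 31]
43. n0.hot = true  [S.fin > 25]
44. n0.cnt = 19  [h.ok + 24]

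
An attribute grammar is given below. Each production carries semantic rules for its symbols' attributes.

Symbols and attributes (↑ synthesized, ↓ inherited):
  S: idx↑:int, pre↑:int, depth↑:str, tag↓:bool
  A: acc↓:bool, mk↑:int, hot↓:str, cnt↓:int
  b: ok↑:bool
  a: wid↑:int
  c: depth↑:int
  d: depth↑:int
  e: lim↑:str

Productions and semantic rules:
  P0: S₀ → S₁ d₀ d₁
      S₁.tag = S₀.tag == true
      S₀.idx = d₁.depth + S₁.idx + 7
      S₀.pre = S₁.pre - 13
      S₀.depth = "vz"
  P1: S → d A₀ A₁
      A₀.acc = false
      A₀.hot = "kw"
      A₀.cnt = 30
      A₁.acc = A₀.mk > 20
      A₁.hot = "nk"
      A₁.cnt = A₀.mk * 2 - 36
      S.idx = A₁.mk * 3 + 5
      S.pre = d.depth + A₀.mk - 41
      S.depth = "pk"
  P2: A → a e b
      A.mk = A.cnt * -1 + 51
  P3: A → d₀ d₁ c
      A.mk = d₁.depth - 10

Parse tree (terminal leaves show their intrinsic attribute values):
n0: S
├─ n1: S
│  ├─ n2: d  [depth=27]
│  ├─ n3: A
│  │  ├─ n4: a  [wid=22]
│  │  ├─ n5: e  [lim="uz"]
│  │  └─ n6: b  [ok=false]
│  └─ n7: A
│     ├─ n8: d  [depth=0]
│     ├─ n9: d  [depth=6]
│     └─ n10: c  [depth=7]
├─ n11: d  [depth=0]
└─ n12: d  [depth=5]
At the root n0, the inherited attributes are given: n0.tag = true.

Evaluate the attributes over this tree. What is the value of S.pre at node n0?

1. n0.tag = true  [given at root]
2. n1.tag = true  [S₀.tag == true]
3. n2.depth = 27  [terminal]
4. n3.acc = false  [false]
5. n3.hot = "kw"  ["kw"]
6. n3.cnt = 30  [30]
7. n4.wid = 22  [terminal]
8. n5.lim = "uz"  [terminal]
9. n6.ok = false  [terminal]
10. n3.mk = 21  [A.cnt * -1 + 51]
11. n7.acc = true  [A₀.mk > 20]
12. n7.hot = "nk"  ["nk"]
13. n7.cnt = 6  [A₀.mk * 2 - 36]
14. n8.depth = 0  [terminal]
15. n9.depth = 6  [terminal]
16. n10.depth = 7  [terminal]
17. n7.mk = -4  [d₁.depth - 10]
18. n1.idx = -7  [A₁.mk * 3 + 5]
19. n1.pre = 7  [d.depth + A₀.mk - 41]
20. n1.depth = "pk"  ["pk"]
21. n11.depth = 0  [terminal]
22. n12.depth = 5  [terminal]
23. n0.idx = 5  [d₁.depth + S₁.idx + 7]
24. n0.pre = -6  [S₁.pre - 13]
25. n0.depth = "vz"  ["vz"]

-6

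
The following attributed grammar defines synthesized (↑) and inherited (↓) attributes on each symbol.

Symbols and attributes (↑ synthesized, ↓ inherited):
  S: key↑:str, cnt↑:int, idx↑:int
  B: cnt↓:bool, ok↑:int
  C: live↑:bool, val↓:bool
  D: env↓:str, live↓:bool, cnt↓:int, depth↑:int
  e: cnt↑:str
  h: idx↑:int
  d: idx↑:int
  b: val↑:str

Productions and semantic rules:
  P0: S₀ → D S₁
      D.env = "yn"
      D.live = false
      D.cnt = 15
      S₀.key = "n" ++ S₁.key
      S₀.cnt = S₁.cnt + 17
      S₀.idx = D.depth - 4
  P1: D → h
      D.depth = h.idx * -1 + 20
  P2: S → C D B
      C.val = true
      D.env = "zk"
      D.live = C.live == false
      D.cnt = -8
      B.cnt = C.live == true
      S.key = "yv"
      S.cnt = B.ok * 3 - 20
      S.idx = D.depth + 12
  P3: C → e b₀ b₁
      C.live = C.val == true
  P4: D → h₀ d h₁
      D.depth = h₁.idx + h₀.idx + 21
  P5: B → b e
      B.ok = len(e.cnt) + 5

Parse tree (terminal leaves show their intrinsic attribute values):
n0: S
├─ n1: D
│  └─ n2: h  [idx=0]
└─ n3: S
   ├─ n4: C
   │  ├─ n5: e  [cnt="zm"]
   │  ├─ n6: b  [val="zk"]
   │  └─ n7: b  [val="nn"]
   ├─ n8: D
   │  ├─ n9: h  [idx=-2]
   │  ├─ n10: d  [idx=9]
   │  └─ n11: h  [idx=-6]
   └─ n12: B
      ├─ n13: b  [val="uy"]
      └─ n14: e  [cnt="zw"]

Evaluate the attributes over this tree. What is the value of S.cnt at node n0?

18

1. n1.env = "yn"  ["yn"]
2. n1.live = false  [false]
3. n1.cnt = 15  [15]
4. n2.idx = 0  [terminal]
5. n1.depth = 20  [h.idx * -1 + 20]
6. n4.val = true  [true]
7. n5.cnt = "zm"  [terminal]
8. n6.val = "zk"  [terminal]
9. n7.val = "nn"  [terminal]
10. n4.live = true  [C.val == true]
11. n8.env = "zk"  ["zk"]
12. n8.live = false  [C.live == false]
13. n8.cnt = -8  [-8]
14. n9.idx = -2  [terminal]
15. n10.idx = 9  [terminal]
16. n11.idx = -6  [terminal]
17. n8.depth = 13  [h₁.idx + h₀.idx + 21]
18. n12.cnt = true  [C.live == true]
19. n13.val = "uy"  [terminal]
20. n14.cnt = "zw"  [terminal]
21. n12.ok = 7  [len(e.cnt) + 5]
22. n3.key = "yv"  ["yv"]
23. n3.cnt = 1  [B.ok * 3 - 20]
24. n3.idx = 25  [D.depth + 12]
25. n0.key = "nyv"  ["n" ++ S₁.key]
26. n0.cnt = 18  [S₁.cnt + 17]
27. n0.idx = 16  [D.depth - 4]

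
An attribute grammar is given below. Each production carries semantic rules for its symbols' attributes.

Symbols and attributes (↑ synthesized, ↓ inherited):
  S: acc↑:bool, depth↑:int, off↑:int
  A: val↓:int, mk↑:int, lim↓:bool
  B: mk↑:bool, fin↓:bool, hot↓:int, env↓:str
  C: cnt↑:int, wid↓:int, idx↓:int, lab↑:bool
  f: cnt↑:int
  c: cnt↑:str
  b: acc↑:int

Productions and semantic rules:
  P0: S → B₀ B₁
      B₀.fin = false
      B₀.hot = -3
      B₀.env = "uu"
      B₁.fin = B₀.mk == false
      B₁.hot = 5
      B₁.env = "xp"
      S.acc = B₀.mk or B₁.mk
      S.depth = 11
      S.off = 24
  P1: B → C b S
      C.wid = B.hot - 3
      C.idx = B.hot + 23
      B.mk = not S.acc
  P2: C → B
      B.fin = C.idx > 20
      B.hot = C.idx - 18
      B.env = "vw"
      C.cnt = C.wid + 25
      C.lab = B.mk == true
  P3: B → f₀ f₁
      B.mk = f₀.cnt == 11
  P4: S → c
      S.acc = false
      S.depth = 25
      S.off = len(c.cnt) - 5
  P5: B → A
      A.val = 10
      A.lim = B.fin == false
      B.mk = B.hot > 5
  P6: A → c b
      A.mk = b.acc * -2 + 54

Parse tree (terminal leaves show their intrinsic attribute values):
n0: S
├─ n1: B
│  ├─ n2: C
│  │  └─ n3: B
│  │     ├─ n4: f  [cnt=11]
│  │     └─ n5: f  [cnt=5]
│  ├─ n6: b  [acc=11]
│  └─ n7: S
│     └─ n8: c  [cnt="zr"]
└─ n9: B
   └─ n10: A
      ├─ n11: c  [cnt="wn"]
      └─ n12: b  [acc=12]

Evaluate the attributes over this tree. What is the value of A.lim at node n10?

1. n1.fin = false  [false]
2. n1.hot = -3  [-3]
3. n1.env = "uu"  ["uu"]
4. n2.wid = -6  [B.hot - 3]
5. n2.idx = 20  [B.hot + 23]
6. n3.fin = false  [C.idx > 20]
7. n3.hot = 2  [C.idx - 18]
8. n3.env = "vw"  ["vw"]
9. n4.cnt = 11  [terminal]
10. n5.cnt = 5  [terminal]
11. n3.mk = true  [f₀.cnt == 11]
12. n2.cnt = 19  [C.wid + 25]
13. n2.lab = true  [B.mk == true]
14. n6.acc = 11  [terminal]
15. n8.cnt = "zr"  [terminal]
16. n7.acc = false  [false]
17. n7.depth = 25  [25]
18. n7.off = -3  [len(c.cnt) - 5]
19. n1.mk = true  [not S.acc]
20. n9.fin = false  [B₀.mk == false]
21. n9.hot = 5  [5]
22. n9.env = "xp"  ["xp"]
23. n10.val = 10  [10]
24. n10.lim = true  [B.fin == false]
25. n11.cnt = "wn"  [terminal]
26. n12.acc = 12  [terminal]
27. n10.mk = 30  [b.acc * -2 + 54]
28. n9.mk = false  [B.hot > 5]
29. n0.acc = true  [B₀.mk or B₁.mk]
30. n0.depth = 11  [11]
31. n0.off = 24  [24]

true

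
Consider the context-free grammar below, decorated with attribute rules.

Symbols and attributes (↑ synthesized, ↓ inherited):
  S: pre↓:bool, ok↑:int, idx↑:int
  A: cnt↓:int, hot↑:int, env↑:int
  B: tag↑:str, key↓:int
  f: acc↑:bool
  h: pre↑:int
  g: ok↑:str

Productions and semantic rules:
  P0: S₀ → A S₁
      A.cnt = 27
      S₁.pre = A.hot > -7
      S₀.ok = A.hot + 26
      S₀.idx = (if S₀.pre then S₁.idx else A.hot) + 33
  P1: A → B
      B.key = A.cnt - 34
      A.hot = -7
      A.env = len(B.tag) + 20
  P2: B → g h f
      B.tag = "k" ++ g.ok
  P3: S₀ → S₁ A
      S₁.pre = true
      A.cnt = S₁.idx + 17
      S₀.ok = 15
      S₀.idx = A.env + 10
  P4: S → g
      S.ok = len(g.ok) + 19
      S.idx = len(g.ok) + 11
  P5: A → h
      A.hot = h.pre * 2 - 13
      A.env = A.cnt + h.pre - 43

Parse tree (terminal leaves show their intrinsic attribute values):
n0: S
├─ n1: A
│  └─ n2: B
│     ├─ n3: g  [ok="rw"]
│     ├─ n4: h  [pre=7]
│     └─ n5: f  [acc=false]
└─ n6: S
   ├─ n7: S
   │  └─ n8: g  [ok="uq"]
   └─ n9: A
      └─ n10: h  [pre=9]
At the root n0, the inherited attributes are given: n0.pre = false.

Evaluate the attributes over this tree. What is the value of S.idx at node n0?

26

1. n0.pre = false  [given at root]
2. n1.cnt = 27  [27]
3. n2.key = -7  [A.cnt - 34]
4. n3.ok = "rw"  [terminal]
5. n4.pre = 7  [terminal]
6. n5.acc = false  [terminal]
7. n2.tag = "krw"  ["k" ++ g.ok]
8. n1.hot = -7  [-7]
9. n1.env = 23  [len(B.tag) + 20]
10. n6.pre = false  [A.hot > -7]
11. n7.pre = true  [true]
12. n8.ok = "uq"  [terminal]
13. n7.ok = 21  [len(g.ok) + 19]
14. n7.idx = 13  [len(g.ok) + 11]
15. n9.cnt = 30  [S₁.idx + 17]
16. n10.pre = 9  [terminal]
17. n9.hot = 5  [h.pre * 2 - 13]
18. n9.env = -4  [A.cnt + h.pre - 43]
19. n6.ok = 15  [15]
20. n6.idx = 6  [A.env + 10]
21. n0.ok = 19  [A.hot + 26]
22. n0.idx = 26  [(if S₀.pre then S₁.idx else A.hot) + 33]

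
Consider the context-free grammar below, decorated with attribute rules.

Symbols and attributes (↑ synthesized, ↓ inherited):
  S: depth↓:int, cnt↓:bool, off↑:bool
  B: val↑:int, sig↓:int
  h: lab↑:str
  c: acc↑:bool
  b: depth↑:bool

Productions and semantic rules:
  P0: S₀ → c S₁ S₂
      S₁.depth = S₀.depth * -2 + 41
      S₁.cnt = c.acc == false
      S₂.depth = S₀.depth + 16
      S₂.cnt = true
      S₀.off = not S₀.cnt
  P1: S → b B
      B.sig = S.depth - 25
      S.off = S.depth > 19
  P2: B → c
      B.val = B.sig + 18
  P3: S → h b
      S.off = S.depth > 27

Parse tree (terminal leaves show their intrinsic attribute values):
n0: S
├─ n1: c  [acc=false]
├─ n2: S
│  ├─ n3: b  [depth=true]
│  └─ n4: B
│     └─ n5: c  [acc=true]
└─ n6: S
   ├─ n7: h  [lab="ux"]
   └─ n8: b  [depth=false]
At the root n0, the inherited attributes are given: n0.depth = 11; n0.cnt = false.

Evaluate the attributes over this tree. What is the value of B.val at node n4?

1. n0.depth = 11  [given at root]
2. n0.cnt = false  [given at root]
3. n1.acc = false  [terminal]
4. n2.depth = 19  [S₀.depth * -2 + 41]
5. n2.cnt = true  [c.acc == false]
6. n3.depth = true  [terminal]
7. n4.sig = -6  [S.depth - 25]
8. n5.acc = true  [terminal]
9. n4.val = 12  [B.sig + 18]
10. n2.off = false  [S.depth > 19]
11. n6.depth = 27  [S₀.depth + 16]
12. n6.cnt = true  [true]
13. n7.lab = "ux"  [terminal]
14. n8.depth = false  [terminal]
15. n6.off = false  [S.depth > 27]
16. n0.off = true  [not S₀.cnt]

12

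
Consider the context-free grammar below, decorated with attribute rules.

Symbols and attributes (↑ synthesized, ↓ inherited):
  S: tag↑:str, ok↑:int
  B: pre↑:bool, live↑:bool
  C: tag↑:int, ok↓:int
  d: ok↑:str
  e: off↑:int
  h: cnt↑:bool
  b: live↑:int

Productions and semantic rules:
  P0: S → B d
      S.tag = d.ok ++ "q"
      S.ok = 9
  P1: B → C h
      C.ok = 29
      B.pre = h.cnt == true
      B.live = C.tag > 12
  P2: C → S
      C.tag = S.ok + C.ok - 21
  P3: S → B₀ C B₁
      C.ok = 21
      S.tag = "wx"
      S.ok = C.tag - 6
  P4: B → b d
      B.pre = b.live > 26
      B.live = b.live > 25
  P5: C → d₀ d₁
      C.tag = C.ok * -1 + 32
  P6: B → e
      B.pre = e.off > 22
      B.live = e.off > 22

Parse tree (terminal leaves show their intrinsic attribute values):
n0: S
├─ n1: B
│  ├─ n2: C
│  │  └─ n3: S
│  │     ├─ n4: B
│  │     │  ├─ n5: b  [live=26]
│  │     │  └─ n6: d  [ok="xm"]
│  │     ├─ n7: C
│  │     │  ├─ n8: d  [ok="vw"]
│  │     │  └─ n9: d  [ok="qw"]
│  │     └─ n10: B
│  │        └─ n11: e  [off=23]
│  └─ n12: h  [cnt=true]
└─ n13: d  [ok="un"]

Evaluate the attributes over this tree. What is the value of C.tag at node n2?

1. n2.ok = 29  [29]
2. n5.live = 26  [terminal]
3. n6.ok = "xm"  [terminal]
4. n4.pre = false  [b.live > 26]
5. n4.live = true  [b.live > 25]
6. n7.ok = 21  [21]
7. n8.ok = "vw"  [terminal]
8. n9.ok = "qw"  [terminal]
9. n7.tag = 11  [C.ok * -1 + 32]
10. n11.off = 23  [terminal]
11. n10.pre = true  [e.off > 22]
12. n10.live = true  [e.off > 22]
13. n3.tag = "wx"  ["wx"]
14. n3.ok = 5  [C.tag - 6]
15. n2.tag = 13  [S.ok + C.ok - 21]
16. n12.cnt = true  [terminal]
17. n1.pre = true  [h.cnt == true]
18. n1.live = true  [C.tag > 12]
19. n13.ok = "un"  [terminal]
20. n0.tag = "unq"  [d.ok ++ "q"]
21. n0.ok = 9  [9]

13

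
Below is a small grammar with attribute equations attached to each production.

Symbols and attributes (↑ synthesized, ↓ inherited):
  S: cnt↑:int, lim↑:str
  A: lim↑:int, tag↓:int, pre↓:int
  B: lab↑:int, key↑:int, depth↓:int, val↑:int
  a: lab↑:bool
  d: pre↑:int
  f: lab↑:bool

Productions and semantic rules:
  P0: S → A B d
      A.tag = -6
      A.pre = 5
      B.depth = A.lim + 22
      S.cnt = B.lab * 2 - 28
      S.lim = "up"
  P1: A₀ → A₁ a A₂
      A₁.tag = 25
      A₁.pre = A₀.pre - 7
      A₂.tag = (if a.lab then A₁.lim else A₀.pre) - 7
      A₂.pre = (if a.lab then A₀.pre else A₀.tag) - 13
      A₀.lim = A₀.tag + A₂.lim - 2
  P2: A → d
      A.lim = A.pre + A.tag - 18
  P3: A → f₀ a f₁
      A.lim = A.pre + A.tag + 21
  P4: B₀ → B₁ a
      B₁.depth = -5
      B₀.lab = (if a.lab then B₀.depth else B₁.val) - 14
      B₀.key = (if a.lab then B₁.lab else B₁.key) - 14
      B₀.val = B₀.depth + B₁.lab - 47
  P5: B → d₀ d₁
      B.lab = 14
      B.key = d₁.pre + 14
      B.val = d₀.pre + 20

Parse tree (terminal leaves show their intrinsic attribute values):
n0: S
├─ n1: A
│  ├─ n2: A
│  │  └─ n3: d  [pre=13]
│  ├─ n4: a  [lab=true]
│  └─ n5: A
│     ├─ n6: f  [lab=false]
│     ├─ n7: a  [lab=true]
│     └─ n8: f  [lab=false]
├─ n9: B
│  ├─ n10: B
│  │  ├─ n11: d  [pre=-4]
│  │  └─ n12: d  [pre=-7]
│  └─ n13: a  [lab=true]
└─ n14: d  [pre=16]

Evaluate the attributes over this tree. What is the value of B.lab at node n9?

11

1. n1.tag = -6  [-6]
2. n1.pre = 5  [5]
3. n2.tag = 25  [25]
4. n2.pre = -2  [A₀.pre - 7]
5. n3.pre = 13  [terminal]
6. n2.lim = 5  [A.pre + A.tag - 18]
7. n4.lab = true  [terminal]
8. n5.tag = -2  [(if a.lab then A₁.lim else A₀.pre) - 7]
9. n5.pre = -8  [(if a.lab then A₀.pre else A₀.tag) - 13]
10. n6.lab = false  [terminal]
11. n7.lab = true  [terminal]
12. n8.lab = false  [terminal]
13. n5.lim = 11  [A.pre + A.tag + 21]
14. n1.lim = 3  [A₀.tag + A₂.lim - 2]
15. n9.depth = 25  [A.lim + 22]
16. n10.depth = -5  [-5]
17. n11.pre = -4  [terminal]
18. n12.pre = -7  [terminal]
19. n10.lab = 14  [14]
20. n10.key = 7  [d₁.pre + 14]
21. n10.val = 16  [d₀.pre + 20]
22. n13.lab = true  [terminal]
23. n9.lab = 11  [(if a.lab then B₀.depth else B₁.val) - 14]
24. n9.key = 0  [(if a.lab then B₁.lab else B₁.key) - 14]
25. n9.val = -8  [B₀.depth + B₁.lab - 47]
26. n14.pre = 16  [terminal]
27. n0.cnt = -6  [B.lab * 2 - 28]
28. n0.lim = "up"  ["up"]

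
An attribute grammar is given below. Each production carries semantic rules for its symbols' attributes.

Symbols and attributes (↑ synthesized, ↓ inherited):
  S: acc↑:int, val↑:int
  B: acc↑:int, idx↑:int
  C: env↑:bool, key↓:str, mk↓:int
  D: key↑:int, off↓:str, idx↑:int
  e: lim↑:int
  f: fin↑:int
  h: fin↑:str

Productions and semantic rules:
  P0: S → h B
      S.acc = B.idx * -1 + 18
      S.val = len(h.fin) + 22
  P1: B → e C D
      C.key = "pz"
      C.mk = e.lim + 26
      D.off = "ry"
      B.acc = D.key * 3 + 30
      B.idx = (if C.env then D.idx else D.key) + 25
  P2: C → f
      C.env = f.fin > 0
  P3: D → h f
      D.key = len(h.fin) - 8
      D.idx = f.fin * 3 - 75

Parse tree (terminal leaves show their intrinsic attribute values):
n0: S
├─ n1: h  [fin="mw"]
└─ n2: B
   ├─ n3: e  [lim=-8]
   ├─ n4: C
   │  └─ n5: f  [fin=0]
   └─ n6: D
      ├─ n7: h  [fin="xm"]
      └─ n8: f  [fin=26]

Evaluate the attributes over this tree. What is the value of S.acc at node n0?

1. n1.fin = "mw"  [terminal]
2. n3.lim = -8  [terminal]
3. n4.key = "pz"  ["pz"]
4. n4.mk = 18  [e.lim + 26]
5. n5.fin = 0  [terminal]
6. n4.env = false  [f.fin > 0]
7. n6.off = "ry"  ["ry"]
8. n7.fin = "xm"  [terminal]
9. n8.fin = 26  [terminal]
10. n6.key = -6  [len(h.fin) - 8]
11. n6.idx = 3  [f.fin * 3 - 75]
12. n2.acc = 12  [D.key * 3 + 30]
13. n2.idx = 19  [(if C.env then D.idx else D.key) + 25]
14. n0.acc = -1  [B.idx * -1 + 18]
15. n0.val = 24  [len(h.fin) + 22]

-1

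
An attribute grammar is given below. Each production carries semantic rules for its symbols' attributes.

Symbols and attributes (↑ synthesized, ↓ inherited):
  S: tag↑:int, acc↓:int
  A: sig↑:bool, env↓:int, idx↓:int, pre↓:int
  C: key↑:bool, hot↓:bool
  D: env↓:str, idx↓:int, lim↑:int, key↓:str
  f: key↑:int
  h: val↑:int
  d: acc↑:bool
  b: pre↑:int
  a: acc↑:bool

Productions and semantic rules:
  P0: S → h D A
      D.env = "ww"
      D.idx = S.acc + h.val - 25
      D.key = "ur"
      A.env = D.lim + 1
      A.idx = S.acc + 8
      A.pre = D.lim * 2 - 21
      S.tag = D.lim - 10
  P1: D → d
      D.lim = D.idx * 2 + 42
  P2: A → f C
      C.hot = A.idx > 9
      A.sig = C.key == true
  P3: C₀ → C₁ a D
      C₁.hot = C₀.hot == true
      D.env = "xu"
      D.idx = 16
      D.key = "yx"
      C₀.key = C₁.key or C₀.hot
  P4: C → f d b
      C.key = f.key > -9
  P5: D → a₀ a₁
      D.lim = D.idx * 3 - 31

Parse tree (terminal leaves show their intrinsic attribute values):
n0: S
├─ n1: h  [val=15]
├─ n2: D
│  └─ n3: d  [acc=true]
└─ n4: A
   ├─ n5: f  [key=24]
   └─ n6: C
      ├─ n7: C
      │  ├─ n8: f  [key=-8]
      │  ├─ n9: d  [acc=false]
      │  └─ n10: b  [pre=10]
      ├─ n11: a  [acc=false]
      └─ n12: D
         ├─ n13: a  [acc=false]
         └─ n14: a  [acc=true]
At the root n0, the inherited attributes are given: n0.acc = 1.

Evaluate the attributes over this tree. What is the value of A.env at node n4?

25

1. n0.acc = 1  [given at root]
2. n1.val = 15  [terminal]
3. n2.env = "ww"  ["ww"]
4. n2.idx = -9  [S.acc + h.val - 25]
5. n2.key = "ur"  ["ur"]
6. n3.acc = true  [terminal]
7. n2.lim = 24  [D.idx * 2 + 42]
8. n4.env = 25  [D.lim + 1]
9. n4.idx = 9  [S.acc + 8]
10. n4.pre = 27  [D.lim * 2 - 21]
11. n5.key = 24  [terminal]
12. n6.hot = false  [A.idx > 9]
13. n7.hot = false  [C₀.hot == true]
14. n8.key = -8  [terminal]
15. n9.acc = false  [terminal]
16. n10.pre = 10  [terminal]
17. n7.key = true  [f.key > -9]
18. n11.acc = false  [terminal]
19. n12.env = "xu"  ["xu"]
20. n12.idx = 16  [16]
21. n12.key = "yx"  ["yx"]
22. n13.acc = false  [terminal]
23. n14.acc = true  [terminal]
24. n12.lim = 17  [D.idx * 3 - 31]
25. n6.key = true  [C₁.key or C₀.hot]
26. n4.sig = true  [C.key == true]
27. n0.tag = 14  [D.lim - 10]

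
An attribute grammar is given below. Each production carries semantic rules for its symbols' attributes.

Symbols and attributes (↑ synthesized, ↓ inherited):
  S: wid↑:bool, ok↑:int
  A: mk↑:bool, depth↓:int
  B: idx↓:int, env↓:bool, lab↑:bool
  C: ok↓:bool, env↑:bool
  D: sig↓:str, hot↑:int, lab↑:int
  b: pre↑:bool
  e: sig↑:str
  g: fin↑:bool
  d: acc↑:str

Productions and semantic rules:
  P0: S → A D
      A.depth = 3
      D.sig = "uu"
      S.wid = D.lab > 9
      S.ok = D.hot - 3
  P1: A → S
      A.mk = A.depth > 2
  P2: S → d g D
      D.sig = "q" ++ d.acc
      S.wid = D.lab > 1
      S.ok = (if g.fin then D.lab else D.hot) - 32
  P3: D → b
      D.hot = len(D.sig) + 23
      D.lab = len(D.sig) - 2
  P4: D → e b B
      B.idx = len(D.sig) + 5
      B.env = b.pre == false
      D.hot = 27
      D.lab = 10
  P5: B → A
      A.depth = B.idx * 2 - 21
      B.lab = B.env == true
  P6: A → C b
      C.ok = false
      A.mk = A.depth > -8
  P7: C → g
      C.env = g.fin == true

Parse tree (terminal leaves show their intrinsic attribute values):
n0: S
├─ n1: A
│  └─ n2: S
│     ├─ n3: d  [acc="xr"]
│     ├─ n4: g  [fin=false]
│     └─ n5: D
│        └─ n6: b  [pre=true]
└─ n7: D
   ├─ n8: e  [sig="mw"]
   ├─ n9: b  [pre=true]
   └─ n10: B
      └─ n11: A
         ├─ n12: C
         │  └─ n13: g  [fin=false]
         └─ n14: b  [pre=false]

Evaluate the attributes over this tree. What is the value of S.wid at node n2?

false

1. n1.depth = 3  [3]
2. n3.acc = "xr"  [terminal]
3. n4.fin = false  [terminal]
4. n5.sig = "qxr"  ["q" ++ d.acc]
5. n6.pre = true  [terminal]
6. n5.hot = 26  [len(D.sig) + 23]
7. n5.lab = 1  [len(D.sig) - 2]
8. n2.wid = false  [D.lab > 1]
9. n2.ok = -6  [(if g.fin then D.lab else D.hot) - 32]
10. n1.mk = true  [A.depth > 2]
11. n7.sig = "uu"  ["uu"]
12. n8.sig = "mw"  [terminal]
13. n9.pre = true  [terminal]
14. n10.idx = 7  [len(D.sig) + 5]
15. n10.env = false  [b.pre == false]
16. n11.depth = -7  [B.idx * 2 - 21]
17. n12.ok = false  [false]
18. n13.fin = false  [terminal]
19. n12.env = false  [g.fin == true]
20. n14.pre = false  [terminal]
21. n11.mk = true  [A.depth > -8]
22. n10.lab = false  [B.env == true]
23. n7.hot = 27  [27]
24. n7.lab = 10  [10]
25. n0.wid = true  [D.lab > 9]
26. n0.ok = 24  [D.hot - 3]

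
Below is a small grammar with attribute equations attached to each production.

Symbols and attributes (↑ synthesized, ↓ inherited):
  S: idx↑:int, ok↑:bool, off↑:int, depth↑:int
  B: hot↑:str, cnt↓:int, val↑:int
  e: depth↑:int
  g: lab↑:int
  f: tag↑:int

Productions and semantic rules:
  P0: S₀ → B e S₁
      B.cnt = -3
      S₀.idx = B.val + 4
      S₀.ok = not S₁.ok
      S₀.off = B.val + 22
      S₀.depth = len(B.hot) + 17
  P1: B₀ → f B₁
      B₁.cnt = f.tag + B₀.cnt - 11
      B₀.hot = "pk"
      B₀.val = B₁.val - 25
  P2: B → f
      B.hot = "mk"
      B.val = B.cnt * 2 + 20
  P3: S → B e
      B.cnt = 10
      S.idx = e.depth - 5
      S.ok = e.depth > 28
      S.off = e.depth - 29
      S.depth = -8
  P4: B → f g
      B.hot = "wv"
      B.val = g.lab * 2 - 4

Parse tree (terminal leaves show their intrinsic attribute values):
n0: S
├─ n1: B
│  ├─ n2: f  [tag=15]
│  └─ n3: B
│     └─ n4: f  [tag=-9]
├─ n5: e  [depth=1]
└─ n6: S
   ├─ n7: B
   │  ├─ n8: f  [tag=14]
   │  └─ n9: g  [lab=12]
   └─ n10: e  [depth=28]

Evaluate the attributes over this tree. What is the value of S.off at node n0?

19

1. n1.cnt = -3  [-3]
2. n2.tag = 15  [terminal]
3. n3.cnt = 1  [f.tag + B₀.cnt - 11]
4. n4.tag = -9  [terminal]
5. n3.hot = "mk"  ["mk"]
6. n3.val = 22  [B.cnt * 2 + 20]
7. n1.hot = "pk"  ["pk"]
8. n1.val = -3  [B₁.val - 25]
9. n5.depth = 1  [terminal]
10. n7.cnt = 10  [10]
11. n8.tag = 14  [terminal]
12. n9.lab = 12  [terminal]
13. n7.hot = "wv"  ["wv"]
14. n7.val = 20  [g.lab * 2 - 4]
15. n10.depth = 28  [terminal]
16. n6.idx = 23  [e.depth - 5]
17. n6.ok = false  [e.depth > 28]
18. n6.off = -1  [e.depth - 29]
19. n6.depth = -8  [-8]
20. n0.idx = 1  [B.val + 4]
21. n0.ok = true  [not S₁.ok]
22. n0.off = 19  [B.val + 22]
23. n0.depth = 19  [len(B.hot) + 17]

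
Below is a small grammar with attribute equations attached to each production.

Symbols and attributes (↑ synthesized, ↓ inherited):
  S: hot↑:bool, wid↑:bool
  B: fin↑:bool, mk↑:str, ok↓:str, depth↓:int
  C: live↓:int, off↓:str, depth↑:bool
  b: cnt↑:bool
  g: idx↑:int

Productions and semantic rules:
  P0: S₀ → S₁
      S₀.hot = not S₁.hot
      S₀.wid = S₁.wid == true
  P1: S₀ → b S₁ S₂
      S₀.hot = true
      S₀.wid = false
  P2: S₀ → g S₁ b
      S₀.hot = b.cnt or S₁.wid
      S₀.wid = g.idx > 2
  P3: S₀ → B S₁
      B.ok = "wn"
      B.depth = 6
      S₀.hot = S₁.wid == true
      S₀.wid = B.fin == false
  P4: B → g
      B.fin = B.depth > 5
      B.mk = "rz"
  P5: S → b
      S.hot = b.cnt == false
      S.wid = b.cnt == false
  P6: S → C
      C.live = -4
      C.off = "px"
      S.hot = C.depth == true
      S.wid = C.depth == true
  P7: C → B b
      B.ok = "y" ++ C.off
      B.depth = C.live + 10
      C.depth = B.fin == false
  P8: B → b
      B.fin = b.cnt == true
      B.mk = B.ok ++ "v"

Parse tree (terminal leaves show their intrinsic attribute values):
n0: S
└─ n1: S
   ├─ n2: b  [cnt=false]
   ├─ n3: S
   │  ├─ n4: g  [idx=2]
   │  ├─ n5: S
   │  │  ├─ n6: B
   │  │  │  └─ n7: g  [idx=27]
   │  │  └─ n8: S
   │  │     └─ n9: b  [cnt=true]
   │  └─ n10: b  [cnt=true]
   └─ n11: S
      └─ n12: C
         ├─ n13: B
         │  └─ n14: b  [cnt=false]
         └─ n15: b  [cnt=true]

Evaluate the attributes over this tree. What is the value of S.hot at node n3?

1. n2.cnt = false  [terminal]
2. n4.idx = 2  [terminal]
3. n6.ok = "wn"  ["wn"]
4. n6.depth = 6  [6]
5. n7.idx = 27  [terminal]
6. n6.fin = true  [B.depth > 5]
7. n6.mk = "rz"  ["rz"]
8. n9.cnt = true  [terminal]
9. n8.hot = false  [b.cnt == false]
10. n8.wid = false  [b.cnt == false]
11. n5.hot = false  [S₁.wid == true]
12. n5.wid = false  [B.fin == false]
13. n10.cnt = true  [terminal]
14. n3.hot = true  [b.cnt or S₁.wid]
15. n3.wid = false  [g.idx > 2]
16. n12.live = -4  [-4]
17. n12.off = "px"  ["px"]
18. n13.ok = "ypx"  ["y" ++ C.off]
19. n13.depth = 6  [C.live + 10]
20. n14.cnt = false  [terminal]
21. n13.fin = false  [b.cnt == true]
22. n13.mk = "ypxv"  [B.ok ++ "v"]
23. n15.cnt = true  [terminal]
24. n12.depth = true  [B.fin == false]
25. n11.hot = true  [C.depth == true]
26. n11.wid = true  [C.depth == true]
27. n1.hot = true  [true]
28. n1.wid = false  [false]
29. n0.hot = false  [not S₁.hot]
30. n0.wid = false  [S₁.wid == true]

true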